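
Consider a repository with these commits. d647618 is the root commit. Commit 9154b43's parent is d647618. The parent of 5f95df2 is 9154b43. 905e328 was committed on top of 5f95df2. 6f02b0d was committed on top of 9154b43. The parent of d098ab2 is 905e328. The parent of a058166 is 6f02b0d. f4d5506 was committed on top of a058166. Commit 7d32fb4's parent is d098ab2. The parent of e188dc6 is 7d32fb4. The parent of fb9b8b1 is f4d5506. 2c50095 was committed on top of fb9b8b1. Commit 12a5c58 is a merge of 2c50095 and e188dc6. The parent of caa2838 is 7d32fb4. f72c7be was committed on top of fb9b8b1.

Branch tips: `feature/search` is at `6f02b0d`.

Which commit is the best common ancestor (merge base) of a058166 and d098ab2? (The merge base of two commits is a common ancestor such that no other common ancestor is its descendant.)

9154b43

Ancestors of a058166: {6f02b0d, 9154b43, a058166, d647618}.
Ancestors of d098ab2: {5f95df2, 905e328, 9154b43, d098ab2, d647618}.
Common ancestors: {9154b43, d647618}.
Among these, 9154b43 is not an ancestor of any other common ancestor — it is the merge base.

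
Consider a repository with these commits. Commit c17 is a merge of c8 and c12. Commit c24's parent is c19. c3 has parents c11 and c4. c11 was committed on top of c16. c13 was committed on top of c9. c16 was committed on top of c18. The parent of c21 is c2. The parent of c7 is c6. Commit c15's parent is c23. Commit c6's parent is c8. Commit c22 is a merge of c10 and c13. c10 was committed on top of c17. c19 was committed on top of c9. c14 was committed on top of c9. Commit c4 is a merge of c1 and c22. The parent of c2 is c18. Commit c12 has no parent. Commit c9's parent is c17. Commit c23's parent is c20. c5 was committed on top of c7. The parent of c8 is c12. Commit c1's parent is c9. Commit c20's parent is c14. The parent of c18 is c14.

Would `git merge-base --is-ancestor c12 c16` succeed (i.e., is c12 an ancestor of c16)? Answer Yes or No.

Yes

Ancestors of c16 (commits reachable by following parents): {c12, c14, c16, c17, c18, c8, c9}.
c12 is in that set, so it is an ancestor of c16.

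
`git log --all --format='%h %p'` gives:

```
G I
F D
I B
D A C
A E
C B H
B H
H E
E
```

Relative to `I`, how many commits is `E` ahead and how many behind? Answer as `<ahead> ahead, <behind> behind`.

Reachable from E: {E}.
Reachable from I: {B, E, H, I}.
Only in E's history (ahead): {} — 0.
Only in I's history (behind): {B, H, I} — 3.

0 ahead, 3 behind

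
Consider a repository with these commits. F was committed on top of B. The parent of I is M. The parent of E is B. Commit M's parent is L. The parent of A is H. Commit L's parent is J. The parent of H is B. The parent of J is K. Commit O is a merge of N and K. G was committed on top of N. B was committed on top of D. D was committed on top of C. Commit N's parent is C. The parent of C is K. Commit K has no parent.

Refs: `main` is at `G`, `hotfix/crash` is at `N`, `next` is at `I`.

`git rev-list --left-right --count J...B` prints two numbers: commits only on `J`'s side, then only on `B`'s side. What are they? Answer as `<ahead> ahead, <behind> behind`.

1 ahead, 3 behind

Reachable from J: {J, K}.
Reachable from B: {B, C, D, K}.
Only in J's history (ahead): {J} — 1.
Only in B's history (behind): {B, C, D} — 3.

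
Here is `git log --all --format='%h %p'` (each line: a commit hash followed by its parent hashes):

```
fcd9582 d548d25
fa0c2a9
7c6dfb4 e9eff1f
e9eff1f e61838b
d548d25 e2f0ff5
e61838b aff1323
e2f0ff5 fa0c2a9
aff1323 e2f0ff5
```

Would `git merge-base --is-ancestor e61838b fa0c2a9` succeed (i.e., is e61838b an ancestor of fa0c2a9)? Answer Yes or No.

Ancestors of fa0c2a9: {fa0c2a9}.
e61838b is not in that set, so it is not an ancestor of fa0c2a9.

No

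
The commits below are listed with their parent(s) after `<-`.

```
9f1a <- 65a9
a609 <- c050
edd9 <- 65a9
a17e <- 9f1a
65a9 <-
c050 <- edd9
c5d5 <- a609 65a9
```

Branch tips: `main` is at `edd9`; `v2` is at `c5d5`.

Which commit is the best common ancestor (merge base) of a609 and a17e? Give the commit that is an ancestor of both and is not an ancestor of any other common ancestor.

Ancestors of a609: {65a9, a609, c050, edd9}.
Ancestors of a17e: {65a9, 9f1a, a17e}.
Common ancestors: {65a9}.
The only common ancestor is 65a9, so it is the merge base.

65a9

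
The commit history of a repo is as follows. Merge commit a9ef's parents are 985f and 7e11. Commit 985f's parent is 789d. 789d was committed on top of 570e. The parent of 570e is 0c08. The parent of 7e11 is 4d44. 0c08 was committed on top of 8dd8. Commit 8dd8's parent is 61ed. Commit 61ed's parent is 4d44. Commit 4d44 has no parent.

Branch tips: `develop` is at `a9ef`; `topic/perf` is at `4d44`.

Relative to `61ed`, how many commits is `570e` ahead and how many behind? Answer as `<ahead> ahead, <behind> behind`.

3 ahead, 0 behind

Reachable from 570e: {0c08, 4d44, 570e, 61ed, 8dd8}.
Reachable from 61ed: {4d44, 61ed}.
Only in 570e's history (ahead): {0c08, 570e, 8dd8} — 3.
Only in 61ed's history (behind): {} — 0.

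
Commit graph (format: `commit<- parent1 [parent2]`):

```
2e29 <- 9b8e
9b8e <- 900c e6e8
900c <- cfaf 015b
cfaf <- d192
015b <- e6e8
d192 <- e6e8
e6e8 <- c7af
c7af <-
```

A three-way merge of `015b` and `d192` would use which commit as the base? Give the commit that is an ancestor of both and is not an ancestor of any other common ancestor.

e6e8

Ancestors of 015b: {015b, c7af, e6e8}.
Ancestors of d192: {c7af, d192, e6e8}.
Common ancestors: {c7af, e6e8}.
Among these, e6e8 is not an ancestor of any other common ancestor — it is the merge base.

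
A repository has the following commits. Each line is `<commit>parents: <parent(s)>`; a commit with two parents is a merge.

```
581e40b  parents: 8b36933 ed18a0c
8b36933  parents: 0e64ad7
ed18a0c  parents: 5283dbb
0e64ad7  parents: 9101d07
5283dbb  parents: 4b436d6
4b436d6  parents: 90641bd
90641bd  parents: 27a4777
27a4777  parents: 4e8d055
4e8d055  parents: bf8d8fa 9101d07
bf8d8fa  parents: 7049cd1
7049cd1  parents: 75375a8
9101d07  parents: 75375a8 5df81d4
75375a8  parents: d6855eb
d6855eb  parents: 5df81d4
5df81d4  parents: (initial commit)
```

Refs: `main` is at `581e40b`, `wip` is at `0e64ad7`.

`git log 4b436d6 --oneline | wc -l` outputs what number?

Walking parent pointers from 4b436d6: reachable set = {27a4777, 4b436d6, 4e8d055, 5df81d4, 7049cd1, 75375a8, 90641bd, 9101d07, bf8d8fa, d6855eb}.
That is 10 commits.

10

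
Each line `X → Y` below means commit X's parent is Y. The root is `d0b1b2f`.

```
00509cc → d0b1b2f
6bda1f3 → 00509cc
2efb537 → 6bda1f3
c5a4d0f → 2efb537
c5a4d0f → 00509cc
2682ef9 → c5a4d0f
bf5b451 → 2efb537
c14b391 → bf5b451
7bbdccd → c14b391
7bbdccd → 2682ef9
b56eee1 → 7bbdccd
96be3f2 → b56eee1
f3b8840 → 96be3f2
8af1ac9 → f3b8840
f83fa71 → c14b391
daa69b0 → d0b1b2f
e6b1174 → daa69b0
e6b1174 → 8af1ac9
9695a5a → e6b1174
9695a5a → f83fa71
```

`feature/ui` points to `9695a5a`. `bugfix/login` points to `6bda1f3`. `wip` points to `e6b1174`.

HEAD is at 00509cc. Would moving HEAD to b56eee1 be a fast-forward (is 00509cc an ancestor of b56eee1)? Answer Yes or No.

A fast-forward from 00509cc to b56eee1 is possible iff 00509cc is an ancestor of b56eee1.
Ancestors of b56eee1: {00509cc, 2682ef9, 2efb537, 6bda1f3, 7bbdccd, b56eee1, bf5b451, c14b391, c5a4d0f, d0b1b2f}.
00509cc is among them, so fast-forward is possible.

Yes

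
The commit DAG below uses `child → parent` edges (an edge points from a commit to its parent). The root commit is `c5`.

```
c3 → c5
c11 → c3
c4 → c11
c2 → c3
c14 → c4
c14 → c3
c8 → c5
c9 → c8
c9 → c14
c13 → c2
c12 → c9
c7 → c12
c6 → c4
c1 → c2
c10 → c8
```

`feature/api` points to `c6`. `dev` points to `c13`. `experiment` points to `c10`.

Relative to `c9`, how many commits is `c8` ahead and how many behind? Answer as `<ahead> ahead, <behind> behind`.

Reachable from c8: {c5, c8}.
Reachable from c9: {c11, c14, c3, c4, c5, c8, c9}.
Only in c8's history (ahead): {} — 0.
Only in c9's history (behind): {c11, c14, c3, c4, c9} — 5.

0 ahead, 5 behind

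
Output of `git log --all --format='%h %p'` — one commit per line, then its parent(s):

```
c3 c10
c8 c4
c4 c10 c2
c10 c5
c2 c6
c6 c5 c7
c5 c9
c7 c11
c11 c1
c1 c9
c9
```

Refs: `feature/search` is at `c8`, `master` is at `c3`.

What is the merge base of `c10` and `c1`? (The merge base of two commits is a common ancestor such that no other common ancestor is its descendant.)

c9

Ancestors of c10: {c10, c5, c9}.
Ancestors of c1: {c1, c9}.
Common ancestors: {c9}.
The only common ancestor is c9, so it is the merge base.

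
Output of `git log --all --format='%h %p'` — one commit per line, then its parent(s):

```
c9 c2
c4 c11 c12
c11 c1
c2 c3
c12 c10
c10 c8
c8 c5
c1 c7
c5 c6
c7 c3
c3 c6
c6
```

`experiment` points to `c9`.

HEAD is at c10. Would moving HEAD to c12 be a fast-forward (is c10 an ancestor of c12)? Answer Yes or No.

Yes

A fast-forward from c10 to c12 is possible iff c10 is an ancestor of c12.
Ancestors of c12: {c10, c12, c5, c6, c8}.
c10 is among them, so fast-forward is possible.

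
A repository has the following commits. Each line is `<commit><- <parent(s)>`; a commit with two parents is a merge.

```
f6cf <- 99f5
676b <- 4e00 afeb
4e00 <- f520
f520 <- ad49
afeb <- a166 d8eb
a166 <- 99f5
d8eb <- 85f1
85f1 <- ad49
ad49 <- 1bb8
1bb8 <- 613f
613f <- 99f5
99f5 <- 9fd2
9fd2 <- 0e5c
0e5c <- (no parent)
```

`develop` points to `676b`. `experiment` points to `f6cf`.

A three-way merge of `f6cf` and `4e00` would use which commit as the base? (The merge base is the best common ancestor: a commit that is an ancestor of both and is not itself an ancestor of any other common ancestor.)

99f5

Ancestors of f6cf: {0e5c, 99f5, 9fd2, f6cf}.
Ancestors of 4e00: {0e5c, 1bb8, 4e00, 613f, 99f5, 9fd2, ad49, f520}.
Common ancestors: {0e5c, 99f5, 9fd2}.
Among these, 99f5 is not an ancestor of any other common ancestor — it is the merge base.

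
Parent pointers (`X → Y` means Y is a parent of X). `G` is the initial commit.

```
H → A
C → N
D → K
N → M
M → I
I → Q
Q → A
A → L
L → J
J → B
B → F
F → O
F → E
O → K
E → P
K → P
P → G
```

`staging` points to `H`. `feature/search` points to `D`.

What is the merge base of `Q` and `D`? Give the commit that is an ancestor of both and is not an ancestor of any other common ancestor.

K

Ancestors of Q: {A, B, E, F, G, J, K, L, O, P, Q}.
Ancestors of D: {D, G, K, P}.
Common ancestors: {G, K, P}.
Among these, K is not an ancestor of any other common ancestor — it is the merge base.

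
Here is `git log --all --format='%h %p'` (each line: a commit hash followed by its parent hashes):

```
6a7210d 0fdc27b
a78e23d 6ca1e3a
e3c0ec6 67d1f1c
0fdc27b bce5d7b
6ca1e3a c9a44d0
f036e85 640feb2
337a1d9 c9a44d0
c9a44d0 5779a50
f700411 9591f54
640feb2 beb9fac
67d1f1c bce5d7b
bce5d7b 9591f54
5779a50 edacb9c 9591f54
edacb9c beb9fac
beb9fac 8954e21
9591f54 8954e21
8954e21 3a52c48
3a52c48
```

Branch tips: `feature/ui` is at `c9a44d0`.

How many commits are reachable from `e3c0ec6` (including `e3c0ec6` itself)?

Walking parent pointers from e3c0ec6: reachable set = {3a52c48, 67d1f1c, 8954e21, 9591f54, bce5d7b, e3c0ec6}.
That is 6 commits.

6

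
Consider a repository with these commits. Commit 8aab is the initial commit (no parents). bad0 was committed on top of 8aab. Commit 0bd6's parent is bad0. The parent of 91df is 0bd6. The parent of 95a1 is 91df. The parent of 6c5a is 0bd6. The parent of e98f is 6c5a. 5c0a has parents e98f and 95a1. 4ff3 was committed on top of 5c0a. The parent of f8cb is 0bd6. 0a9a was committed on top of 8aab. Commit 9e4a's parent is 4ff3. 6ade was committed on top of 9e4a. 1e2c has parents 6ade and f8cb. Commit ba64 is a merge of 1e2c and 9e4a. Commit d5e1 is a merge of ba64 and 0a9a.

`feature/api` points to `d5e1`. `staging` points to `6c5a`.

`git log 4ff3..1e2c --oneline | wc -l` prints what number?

4

Reachable from 1e2c: {0bd6, 1e2c, 4ff3, 5c0a, 6ade, 6c5a, 8aab, 91df, 95a1, 9e4a, bad0, e98f, f8cb}.
Reachable from 4ff3: {0bd6, 4ff3, 5c0a, 6c5a, 8aab, 91df, 95a1, bad0, e98f}.
In 1e2c's history but not 4ff3's: {1e2c, 6ade, 9e4a, f8cb} — 4 commits.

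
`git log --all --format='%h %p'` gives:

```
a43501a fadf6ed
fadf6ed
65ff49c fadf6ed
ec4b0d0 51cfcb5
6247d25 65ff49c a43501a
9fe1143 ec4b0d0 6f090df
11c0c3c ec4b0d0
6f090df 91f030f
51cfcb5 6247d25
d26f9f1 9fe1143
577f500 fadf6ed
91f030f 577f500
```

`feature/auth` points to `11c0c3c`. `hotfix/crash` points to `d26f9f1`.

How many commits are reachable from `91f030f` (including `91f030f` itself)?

Walking parent pointers from 91f030f: reachable set = {577f500, 91f030f, fadf6ed}.
That is 3 commits.

3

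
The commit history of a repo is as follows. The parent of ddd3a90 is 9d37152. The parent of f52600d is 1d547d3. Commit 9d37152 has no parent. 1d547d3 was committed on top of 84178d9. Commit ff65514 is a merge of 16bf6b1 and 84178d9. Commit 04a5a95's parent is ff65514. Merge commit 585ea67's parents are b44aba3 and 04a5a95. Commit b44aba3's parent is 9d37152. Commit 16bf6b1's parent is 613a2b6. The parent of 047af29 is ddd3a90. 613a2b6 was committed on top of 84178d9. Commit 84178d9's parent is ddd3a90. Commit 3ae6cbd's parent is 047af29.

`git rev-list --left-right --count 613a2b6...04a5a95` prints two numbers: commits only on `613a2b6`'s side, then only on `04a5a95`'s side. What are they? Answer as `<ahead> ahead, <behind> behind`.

Reachable from 613a2b6: {613a2b6, 84178d9, 9d37152, ddd3a90}.
Reachable from 04a5a95: {04a5a95, 16bf6b1, 613a2b6, 84178d9, 9d37152, ddd3a90, ff65514}.
Only in 613a2b6's history (ahead): {} — 0.
Only in 04a5a95's history (behind): {04a5a95, 16bf6b1, ff65514} — 3.

0 ahead, 3 behind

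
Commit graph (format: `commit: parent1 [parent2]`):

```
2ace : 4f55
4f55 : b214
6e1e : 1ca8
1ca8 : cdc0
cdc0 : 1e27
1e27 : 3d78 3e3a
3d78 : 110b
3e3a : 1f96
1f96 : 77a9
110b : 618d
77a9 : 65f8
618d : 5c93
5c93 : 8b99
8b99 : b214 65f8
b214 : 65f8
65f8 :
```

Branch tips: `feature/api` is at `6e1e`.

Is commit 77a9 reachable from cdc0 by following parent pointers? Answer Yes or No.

Ancestors of cdc0 (commits reachable by following parents): {110b, 1e27, 1f96, 3d78, 3e3a, 5c93, 618d, 65f8, 77a9, 8b99, b214, cdc0}.
77a9 is in that set, so it is an ancestor of cdc0.

Yes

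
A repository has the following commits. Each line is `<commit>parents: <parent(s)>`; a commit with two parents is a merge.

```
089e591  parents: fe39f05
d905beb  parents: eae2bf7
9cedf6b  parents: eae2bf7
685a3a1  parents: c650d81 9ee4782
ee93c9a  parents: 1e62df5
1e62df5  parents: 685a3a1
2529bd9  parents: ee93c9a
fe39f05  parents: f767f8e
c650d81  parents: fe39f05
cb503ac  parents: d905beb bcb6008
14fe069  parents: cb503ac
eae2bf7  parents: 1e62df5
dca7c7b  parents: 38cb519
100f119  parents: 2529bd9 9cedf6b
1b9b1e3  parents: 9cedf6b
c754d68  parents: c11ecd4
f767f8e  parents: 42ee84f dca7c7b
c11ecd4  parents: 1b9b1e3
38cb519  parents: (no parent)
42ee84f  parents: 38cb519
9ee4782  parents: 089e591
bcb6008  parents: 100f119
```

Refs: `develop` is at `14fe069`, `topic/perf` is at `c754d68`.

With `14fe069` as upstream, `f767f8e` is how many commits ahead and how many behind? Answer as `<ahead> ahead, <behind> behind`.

0 ahead, 15 behind

Reachable from f767f8e: {38cb519, 42ee84f, dca7c7b, f767f8e}.
Reachable from 14fe069: {089e591, 100f119, 14fe069, 1e62df5, 2529bd9, 38cb519, 42ee84f, 685a3a1, 9cedf6b, 9ee4782, bcb6008, c650d81, cb503ac, d905beb, dca7c7b, eae2bf7, ee93c9a, f767f8e, fe39f05}.
Only in f767f8e's history (ahead): {} — 0.
Only in 14fe069's history (behind): {089e591, 100f119, 14fe069, 1e62df5, 2529bd9, 685a3a1, 9cedf6b, 9ee4782, bcb6008, c650d81, cb503ac, d905beb, eae2bf7, ee93c9a, fe39f05} — 15.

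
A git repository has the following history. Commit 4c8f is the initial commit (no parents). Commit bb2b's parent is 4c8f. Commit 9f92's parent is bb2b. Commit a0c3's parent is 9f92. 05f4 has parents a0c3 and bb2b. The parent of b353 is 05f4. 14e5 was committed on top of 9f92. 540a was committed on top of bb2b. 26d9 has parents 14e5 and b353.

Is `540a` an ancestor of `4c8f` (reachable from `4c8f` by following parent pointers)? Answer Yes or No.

No

Ancestors of 4c8f: {4c8f}.
540a is not in that set, so it is not an ancestor of 4c8f.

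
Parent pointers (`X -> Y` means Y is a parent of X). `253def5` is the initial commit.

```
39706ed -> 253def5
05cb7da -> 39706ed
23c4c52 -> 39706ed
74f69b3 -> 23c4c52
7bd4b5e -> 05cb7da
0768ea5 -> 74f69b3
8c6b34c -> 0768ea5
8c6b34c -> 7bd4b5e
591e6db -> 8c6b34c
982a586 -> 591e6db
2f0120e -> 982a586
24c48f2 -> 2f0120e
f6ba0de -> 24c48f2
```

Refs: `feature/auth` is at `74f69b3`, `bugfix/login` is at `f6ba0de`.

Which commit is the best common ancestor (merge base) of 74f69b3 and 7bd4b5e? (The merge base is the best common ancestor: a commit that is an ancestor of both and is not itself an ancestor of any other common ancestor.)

Ancestors of 74f69b3: {23c4c52, 253def5, 39706ed, 74f69b3}.
Ancestors of 7bd4b5e: {05cb7da, 253def5, 39706ed, 7bd4b5e}.
Common ancestors: {253def5, 39706ed}.
Among these, 39706ed is not an ancestor of any other common ancestor — it is the merge base.

39706ed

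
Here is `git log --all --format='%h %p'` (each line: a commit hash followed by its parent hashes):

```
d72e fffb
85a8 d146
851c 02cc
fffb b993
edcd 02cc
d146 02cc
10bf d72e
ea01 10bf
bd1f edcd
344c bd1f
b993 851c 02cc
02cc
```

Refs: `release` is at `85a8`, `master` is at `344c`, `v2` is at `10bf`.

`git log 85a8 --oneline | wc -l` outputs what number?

3

Walking parent pointers from 85a8: reachable set = {02cc, 85a8, d146}.
That is 3 commits.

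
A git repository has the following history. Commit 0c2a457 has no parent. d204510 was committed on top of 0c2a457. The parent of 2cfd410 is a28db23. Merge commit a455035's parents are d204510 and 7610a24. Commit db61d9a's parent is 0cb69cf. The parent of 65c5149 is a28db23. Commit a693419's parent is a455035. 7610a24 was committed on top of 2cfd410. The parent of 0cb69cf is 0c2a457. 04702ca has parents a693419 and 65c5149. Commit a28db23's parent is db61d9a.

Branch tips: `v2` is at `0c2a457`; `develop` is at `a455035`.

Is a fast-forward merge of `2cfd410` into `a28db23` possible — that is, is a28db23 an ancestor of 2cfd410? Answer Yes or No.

Yes

A fast-forward from a28db23 to 2cfd410 is possible iff a28db23 is an ancestor of 2cfd410.
Ancestors of 2cfd410: {0c2a457, 0cb69cf, 2cfd410, a28db23, db61d9a}.
a28db23 is among them, so fast-forward is possible.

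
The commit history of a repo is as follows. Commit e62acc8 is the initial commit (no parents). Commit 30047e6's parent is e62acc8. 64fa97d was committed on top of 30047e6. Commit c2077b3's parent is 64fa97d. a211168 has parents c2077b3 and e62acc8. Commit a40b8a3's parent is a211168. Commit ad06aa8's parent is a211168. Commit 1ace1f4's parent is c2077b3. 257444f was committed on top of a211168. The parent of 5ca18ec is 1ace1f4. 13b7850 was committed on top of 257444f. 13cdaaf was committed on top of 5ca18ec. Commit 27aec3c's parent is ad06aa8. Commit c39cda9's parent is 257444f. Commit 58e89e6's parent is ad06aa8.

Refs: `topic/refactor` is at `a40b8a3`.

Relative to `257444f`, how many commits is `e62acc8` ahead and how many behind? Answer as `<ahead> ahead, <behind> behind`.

0 ahead, 5 behind

Reachable from e62acc8: {e62acc8}.
Reachable from 257444f: {257444f, 30047e6, 64fa97d, a211168, c2077b3, e62acc8}.
Only in e62acc8's history (ahead): {} — 0.
Only in 257444f's history (behind): {257444f, 30047e6, 64fa97d, a211168, c2077b3} — 5.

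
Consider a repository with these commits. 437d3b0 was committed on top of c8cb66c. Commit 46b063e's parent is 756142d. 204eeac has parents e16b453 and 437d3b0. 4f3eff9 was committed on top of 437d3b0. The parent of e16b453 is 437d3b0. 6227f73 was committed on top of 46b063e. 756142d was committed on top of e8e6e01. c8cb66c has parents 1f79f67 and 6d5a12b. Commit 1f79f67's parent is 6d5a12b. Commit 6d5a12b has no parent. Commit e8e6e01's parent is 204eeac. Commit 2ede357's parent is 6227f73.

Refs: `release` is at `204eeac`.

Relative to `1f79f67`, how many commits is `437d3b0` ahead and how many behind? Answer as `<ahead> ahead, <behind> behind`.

Reachable from 437d3b0: {1f79f67, 437d3b0, 6d5a12b, c8cb66c}.
Reachable from 1f79f67: {1f79f67, 6d5a12b}.
Only in 437d3b0's history (ahead): {437d3b0, c8cb66c} — 2.
Only in 1f79f67's history (behind): {} — 0.

2 ahead, 0 behind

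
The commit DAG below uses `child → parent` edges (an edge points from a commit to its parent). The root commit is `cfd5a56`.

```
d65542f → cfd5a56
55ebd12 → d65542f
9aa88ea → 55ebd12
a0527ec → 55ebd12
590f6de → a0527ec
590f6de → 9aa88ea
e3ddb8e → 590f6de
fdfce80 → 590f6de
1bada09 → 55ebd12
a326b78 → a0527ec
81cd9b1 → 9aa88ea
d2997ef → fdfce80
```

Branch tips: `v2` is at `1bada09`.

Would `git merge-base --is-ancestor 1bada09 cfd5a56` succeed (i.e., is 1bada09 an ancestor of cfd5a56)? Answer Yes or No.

No

Ancestors of cfd5a56: {cfd5a56}.
1bada09 is not in that set, so it is not an ancestor of cfd5a56.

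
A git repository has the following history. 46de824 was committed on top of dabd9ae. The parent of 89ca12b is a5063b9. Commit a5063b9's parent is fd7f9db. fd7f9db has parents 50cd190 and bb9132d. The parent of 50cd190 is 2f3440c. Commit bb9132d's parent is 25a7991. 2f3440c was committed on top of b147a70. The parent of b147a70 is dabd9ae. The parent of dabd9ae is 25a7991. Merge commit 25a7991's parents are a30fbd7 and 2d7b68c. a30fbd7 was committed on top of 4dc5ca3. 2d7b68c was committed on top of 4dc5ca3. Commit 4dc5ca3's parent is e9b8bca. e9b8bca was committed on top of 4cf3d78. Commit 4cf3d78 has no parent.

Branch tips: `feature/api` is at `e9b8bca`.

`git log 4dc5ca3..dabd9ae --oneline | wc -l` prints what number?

4

Reachable from dabd9ae: {25a7991, 2d7b68c, 4cf3d78, 4dc5ca3, a30fbd7, dabd9ae, e9b8bca}.
Reachable from 4dc5ca3: {4cf3d78, 4dc5ca3, e9b8bca}.
In dabd9ae's history but not 4dc5ca3's: {25a7991, 2d7b68c, a30fbd7, dabd9ae} — 4 commits.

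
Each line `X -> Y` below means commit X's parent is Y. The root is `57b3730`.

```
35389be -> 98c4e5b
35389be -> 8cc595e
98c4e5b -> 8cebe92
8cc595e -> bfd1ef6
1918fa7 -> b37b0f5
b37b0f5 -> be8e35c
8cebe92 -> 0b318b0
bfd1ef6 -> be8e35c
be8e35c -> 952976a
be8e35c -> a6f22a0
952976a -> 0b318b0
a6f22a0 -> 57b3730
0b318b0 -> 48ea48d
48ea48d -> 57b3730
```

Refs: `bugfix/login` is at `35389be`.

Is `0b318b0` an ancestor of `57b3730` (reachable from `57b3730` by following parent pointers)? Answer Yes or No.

No

Ancestors of 57b3730: {57b3730}.
0b318b0 is not in that set, so it is not an ancestor of 57b3730.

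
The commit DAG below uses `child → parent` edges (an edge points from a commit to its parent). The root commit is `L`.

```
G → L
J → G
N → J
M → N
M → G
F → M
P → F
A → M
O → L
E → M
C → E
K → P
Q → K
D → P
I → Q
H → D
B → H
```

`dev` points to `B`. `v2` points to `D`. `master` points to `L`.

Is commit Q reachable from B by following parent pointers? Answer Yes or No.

Ancestors of B: {B, D, F, G, H, J, L, M, N, P}.
Q is not in that set, so it is not an ancestor of B.

No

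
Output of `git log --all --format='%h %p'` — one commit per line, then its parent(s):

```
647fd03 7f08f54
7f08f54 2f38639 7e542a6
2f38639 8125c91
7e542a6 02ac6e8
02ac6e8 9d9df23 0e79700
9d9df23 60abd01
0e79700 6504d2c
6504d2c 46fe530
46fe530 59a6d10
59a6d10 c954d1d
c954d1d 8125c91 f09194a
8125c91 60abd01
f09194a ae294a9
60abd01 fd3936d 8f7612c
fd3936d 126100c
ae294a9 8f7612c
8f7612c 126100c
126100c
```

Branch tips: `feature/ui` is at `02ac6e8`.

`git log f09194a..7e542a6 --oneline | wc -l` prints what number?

11

Reachable from 7e542a6: {02ac6e8, 0e79700, 126100c, 46fe530, 59a6d10, 60abd01, 6504d2c, 7e542a6, 8125c91, 8f7612c, 9d9df23, ae294a9, c954d1d, f09194a, fd3936d}.
Reachable from f09194a: {126100c, 8f7612c, ae294a9, f09194a}.
In 7e542a6's history but not f09194a's: {02ac6e8, 0e79700, 46fe530, 59a6d10, 60abd01, 6504d2c, 7e542a6, 8125c91, 9d9df23, c954d1d, fd3936d} — 11 commits.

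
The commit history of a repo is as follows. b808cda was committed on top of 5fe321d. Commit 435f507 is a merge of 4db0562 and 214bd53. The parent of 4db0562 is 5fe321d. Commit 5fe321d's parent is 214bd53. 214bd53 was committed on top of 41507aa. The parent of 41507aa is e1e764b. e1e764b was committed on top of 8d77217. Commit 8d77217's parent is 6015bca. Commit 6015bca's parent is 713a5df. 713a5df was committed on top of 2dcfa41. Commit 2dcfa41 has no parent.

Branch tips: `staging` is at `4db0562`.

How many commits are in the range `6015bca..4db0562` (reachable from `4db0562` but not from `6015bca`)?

6

Reachable from 4db0562: {214bd53, 2dcfa41, 41507aa, 4db0562, 5fe321d, 6015bca, 713a5df, 8d77217, e1e764b}.
Reachable from 6015bca: {2dcfa41, 6015bca, 713a5df}.
In 4db0562's history but not 6015bca's: {214bd53, 41507aa, 4db0562, 5fe321d, 8d77217, e1e764b} — 6 commits.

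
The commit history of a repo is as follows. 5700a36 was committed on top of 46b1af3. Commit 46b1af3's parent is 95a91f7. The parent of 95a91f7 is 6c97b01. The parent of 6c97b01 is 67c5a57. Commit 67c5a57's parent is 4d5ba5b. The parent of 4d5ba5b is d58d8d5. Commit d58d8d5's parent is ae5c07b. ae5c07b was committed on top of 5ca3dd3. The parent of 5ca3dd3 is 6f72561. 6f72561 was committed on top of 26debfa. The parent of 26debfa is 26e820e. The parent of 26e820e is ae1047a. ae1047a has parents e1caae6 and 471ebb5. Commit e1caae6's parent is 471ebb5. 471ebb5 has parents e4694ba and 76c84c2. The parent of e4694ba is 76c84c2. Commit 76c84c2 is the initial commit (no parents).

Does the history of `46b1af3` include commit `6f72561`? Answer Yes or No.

Yes

Ancestors of 46b1af3 (commits reachable by following parents): {26debfa, 26e820e, 46b1af3, 471ebb5, 4d5ba5b, 5ca3dd3, 67c5a57, 6c97b01, 6f72561, 76c84c2, 95a91f7, ae1047a, ae5c07b, d58d8d5, e1caae6, e4694ba}.
6f72561 is in that set, so it is an ancestor of 46b1af3.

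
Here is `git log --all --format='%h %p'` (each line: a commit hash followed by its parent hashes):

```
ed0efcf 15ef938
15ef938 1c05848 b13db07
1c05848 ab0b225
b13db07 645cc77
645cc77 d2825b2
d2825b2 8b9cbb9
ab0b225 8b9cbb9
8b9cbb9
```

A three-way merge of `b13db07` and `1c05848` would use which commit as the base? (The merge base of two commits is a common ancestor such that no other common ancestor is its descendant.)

Ancestors of b13db07: {645cc77, 8b9cbb9, b13db07, d2825b2}.
Ancestors of 1c05848: {1c05848, 8b9cbb9, ab0b225}.
Common ancestors: {8b9cbb9}.
The only common ancestor is 8b9cbb9, so it is the merge base.

8b9cbb9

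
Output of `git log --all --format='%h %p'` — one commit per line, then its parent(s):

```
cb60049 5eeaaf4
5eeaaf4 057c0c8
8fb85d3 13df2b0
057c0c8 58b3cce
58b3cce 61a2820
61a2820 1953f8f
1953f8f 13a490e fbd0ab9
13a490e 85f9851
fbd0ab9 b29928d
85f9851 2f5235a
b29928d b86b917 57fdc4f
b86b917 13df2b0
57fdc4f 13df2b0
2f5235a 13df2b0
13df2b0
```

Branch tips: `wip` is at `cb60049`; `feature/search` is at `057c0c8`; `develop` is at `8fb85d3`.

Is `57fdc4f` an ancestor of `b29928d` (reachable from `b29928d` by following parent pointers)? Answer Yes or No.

Yes

Ancestors of b29928d (commits reachable by following parents): {13df2b0, 57fdc4f, b29928d, b86b917}.
57fdc4f is in that set, so it is an ancestor of b29928d.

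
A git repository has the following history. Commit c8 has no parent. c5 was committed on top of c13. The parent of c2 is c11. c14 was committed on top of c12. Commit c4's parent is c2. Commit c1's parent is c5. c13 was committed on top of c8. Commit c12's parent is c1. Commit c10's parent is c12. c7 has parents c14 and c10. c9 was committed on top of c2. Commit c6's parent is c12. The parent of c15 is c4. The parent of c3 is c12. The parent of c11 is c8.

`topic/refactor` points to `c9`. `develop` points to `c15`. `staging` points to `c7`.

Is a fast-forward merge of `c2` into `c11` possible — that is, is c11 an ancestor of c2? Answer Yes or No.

Yes

A fast-forward from c11 to c2 is possible iff c11 is an ancestor of c2.
Ancestors of c2: {c11, c2, c8}.
c11 is among them, so fast-forward is possible.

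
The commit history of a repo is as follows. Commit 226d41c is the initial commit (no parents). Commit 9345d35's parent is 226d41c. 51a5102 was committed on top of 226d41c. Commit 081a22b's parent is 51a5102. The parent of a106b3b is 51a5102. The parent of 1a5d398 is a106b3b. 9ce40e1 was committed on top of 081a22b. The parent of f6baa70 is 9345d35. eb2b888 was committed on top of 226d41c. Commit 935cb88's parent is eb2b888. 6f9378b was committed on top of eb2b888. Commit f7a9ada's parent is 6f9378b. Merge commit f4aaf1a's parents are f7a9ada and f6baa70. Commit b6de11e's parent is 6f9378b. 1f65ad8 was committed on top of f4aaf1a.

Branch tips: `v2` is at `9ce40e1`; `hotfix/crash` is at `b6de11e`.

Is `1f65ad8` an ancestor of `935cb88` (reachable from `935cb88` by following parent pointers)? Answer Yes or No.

No

Ancestors of 935cb88: {226d41c, 935cb88, eb2b888}.
1f65ad8 is not in that set, so it is not an ancestor of 935cb88.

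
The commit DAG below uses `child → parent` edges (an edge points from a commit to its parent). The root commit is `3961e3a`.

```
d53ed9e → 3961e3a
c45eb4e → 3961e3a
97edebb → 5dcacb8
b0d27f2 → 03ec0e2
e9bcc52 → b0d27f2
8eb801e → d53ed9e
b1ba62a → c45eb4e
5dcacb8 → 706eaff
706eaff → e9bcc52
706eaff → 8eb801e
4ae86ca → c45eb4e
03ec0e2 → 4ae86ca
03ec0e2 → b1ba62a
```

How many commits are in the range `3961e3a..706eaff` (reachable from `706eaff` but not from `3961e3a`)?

9

Reachable from 706eaff: {03ec0e2, 3961e3a, 4ae86ca, 706eaff, 8eb801e, b0d27f2, b1ba62a, c45eb4e, d53ed9e, e9bcc52}.
Reachable from 3961e3a: {3961e3a}.
In 706eaff's history but not 3961e3a's: {03ec0e2, 4ae86ca, 706eaff, 8eb801e, b0d27f2, b1ba62a, c45eb4e, d53ed9e, e9bcc52} — 9 commits.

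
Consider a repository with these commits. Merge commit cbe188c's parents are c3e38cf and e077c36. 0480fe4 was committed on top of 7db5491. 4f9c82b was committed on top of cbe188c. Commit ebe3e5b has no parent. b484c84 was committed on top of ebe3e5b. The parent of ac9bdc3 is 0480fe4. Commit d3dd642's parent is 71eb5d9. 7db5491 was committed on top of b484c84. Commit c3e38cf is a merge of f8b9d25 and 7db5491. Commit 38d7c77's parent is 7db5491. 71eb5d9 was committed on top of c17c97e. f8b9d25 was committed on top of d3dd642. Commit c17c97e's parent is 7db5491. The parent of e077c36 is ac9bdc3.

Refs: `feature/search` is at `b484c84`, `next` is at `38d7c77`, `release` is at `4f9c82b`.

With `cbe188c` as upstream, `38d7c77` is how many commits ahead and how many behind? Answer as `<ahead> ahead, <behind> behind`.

Reachable from 38d7c77: {38d7c77, 7db5491, b484c84, ebe3e5b}.
Reachable from cbe188c: {0480fe4, 71eb5d9, 7db5491, ac9bdc3, b484c84, c17c97e, c3e38cf, cbe188c, d3dd642, e077c36, ebe3e5b, f8b9d25}.
Only in 38d7c77's history (ahead): {38d7c77} — 1.
Only in cbe188c's history (behind): {0480fe4, 71eb5d9, ac9bdc3, c17c97e, c3e38cf, cbe188c, d3dd642, e077c36, f8b9d25} — 9.

1 ahead, 9 behind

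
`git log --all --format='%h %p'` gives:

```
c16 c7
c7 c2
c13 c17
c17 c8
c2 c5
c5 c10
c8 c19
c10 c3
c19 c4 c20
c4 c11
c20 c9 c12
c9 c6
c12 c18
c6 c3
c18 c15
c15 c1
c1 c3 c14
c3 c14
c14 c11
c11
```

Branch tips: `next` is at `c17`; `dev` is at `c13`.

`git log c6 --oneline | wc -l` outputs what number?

4

Walking parent pointers from c6: reachable set = {c11, c14, c3, c6}.
That is 4 commits.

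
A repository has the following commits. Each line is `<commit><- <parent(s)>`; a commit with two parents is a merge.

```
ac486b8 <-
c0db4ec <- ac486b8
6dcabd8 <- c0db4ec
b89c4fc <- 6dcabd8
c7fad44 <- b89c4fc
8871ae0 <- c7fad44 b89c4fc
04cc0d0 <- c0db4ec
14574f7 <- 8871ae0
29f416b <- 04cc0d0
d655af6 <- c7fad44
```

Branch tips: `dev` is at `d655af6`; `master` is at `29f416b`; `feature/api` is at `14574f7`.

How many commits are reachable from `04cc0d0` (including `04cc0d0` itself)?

Walking parent pointers from 04cc0d0: reachable set = {04cc0d0, ac486b8, c0db4ec}.
That is 3 commits.

3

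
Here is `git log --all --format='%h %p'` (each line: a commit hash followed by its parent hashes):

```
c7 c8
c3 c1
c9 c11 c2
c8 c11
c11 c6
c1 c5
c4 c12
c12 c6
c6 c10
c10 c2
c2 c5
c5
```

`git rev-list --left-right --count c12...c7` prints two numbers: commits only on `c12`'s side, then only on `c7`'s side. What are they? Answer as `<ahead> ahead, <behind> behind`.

1 ahead, 3 behind

Reachable from c12: {c10, c12, c2, c5, c6}.
Reachable from c7: {c10, c11, c2, c5, c6, c7, c8}.
Only in c12's history (ahead): {c12} — 1.
Only in c7's history (behind): {c11, c7, c8} — 3.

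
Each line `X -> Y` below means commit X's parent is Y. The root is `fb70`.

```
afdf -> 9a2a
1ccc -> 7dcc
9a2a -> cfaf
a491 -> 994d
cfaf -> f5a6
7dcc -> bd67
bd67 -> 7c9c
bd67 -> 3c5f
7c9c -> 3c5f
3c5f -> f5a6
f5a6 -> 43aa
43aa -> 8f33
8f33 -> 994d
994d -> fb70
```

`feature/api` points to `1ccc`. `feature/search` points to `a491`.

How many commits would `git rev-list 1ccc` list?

10

Walking parent pointers from 1ccc: reachable set = {1ccc, 3c5f, 43aa, 7c9c, 7dcc, 8f33, 994d, bd67, f5a6, fb70}.
That is 10 commits.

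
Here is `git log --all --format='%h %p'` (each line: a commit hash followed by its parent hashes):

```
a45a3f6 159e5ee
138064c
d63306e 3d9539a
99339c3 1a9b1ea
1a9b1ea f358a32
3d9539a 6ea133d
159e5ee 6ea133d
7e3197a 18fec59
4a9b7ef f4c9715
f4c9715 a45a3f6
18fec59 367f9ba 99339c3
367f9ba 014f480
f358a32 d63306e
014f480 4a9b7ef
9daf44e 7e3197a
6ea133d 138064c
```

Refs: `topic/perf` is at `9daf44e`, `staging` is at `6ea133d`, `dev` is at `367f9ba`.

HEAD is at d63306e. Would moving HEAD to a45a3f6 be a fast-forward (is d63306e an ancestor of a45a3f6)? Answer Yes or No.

No

A fast-forward from d63306e to a45a3f6 is possible iff d63306e is an ancestor of a45a3f6.
Ancestors of a45a3f6: {138064c, 159e5ee, 6ea133d, a45a3f6}.
d63306e is not among them, so fast-forward is not possible.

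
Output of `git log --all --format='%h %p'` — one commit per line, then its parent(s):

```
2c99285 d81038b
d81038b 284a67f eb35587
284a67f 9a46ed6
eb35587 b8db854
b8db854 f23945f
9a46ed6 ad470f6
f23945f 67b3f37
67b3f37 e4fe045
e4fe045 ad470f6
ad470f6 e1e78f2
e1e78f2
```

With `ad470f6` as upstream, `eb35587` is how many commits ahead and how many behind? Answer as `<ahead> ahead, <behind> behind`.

5 ahead, 0 behind

Reachable from eb35587: {67b3f37, ad470f6, b8db854, e1e78f2, e4fe045, eb35587, f23945f}.
Reachable from ad470f6: {ad470f6, e1e78f2}.
Only in eb35587's history (ahead): {67b3f37, b8db854, e4fe045, eb35587, f23945f} — 5.
Only in ad470f6's history (behind): {} — 0.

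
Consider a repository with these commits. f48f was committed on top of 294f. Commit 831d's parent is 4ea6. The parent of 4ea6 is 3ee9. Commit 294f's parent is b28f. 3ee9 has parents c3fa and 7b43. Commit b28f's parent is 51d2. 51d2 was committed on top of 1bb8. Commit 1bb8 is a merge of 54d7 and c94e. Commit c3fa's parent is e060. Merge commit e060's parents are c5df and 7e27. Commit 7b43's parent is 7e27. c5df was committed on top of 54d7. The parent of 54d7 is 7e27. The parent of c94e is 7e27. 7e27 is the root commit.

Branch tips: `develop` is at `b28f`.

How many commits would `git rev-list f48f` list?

8

Walking parent pointers from f48f: reachable set = {1bb8, 294f, 51d2, 54d7, 7e27, b28f, c94e, f48f}.
That is 8 commits.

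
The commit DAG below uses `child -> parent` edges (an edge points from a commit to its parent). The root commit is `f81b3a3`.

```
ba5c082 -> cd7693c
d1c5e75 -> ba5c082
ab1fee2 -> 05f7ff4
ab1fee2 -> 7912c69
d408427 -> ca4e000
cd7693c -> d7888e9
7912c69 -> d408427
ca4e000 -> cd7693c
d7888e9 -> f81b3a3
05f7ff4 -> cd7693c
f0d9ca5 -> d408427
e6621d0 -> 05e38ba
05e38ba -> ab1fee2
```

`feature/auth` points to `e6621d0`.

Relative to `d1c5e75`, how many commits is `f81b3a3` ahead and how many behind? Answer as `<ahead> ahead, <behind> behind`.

0 ahead, 4 behind

Reachable from f81b3a3: {f81b3a3}.
Reachable from d1c5e75: {ba5c082, cd7693c, d1c5e75, d7888e9, f81b3a3}.
Only in f81b3a3's history (ahead): {} — 0.
Only in d1c5e75's history (behind): {ba5c082, cd7693c, d1c5e75, d7888e9} — 4.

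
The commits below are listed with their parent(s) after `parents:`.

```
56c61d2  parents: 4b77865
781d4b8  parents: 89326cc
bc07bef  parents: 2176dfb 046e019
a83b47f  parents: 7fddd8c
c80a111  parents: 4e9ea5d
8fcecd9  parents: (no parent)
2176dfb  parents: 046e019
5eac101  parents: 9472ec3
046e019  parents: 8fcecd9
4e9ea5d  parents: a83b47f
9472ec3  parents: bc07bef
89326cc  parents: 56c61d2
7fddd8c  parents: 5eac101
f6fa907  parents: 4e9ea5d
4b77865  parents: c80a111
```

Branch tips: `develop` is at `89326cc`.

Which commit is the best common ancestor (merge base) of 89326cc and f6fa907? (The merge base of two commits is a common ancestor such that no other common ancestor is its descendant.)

4e9ea5d

Ancestors of 89326cc: {046e019, 2176dfb, 4b77865, 4e9ea5d, 56c61d2, 5eac101, 7fddd8c, 89326cc, 8fcecd9, 9472ec3, a83b47f, bc07bef, c80a111}.
Ancestors of f6fa907: {046e019, 2176dfb, 4e9ea5d, 5eac101, 7fddd8c, 8fcecd9, 9472ec3, a83b47f, bc07bef, f6fa907}.
Common ancestors: {046e019, 2176dfb, 4e9ea5d, 5eac101, 7fddd8c, 8fcecd9, 9472ec3, a83b47f, bc07bef}.
Among these, 4e9ea5d is not an ancestor of any other common ancestor — it is the merge base.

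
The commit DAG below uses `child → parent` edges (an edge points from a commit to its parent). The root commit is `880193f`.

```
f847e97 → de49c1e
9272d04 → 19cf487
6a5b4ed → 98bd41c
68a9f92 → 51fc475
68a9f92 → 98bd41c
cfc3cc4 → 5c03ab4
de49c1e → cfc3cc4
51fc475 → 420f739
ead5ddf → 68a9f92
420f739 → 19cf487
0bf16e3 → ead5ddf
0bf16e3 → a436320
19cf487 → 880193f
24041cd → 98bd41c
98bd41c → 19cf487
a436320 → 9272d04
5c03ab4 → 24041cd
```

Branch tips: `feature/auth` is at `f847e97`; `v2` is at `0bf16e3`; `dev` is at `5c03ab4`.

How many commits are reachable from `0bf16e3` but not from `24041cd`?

Reachable from 0bf16e3: {0bf16e3, 19cf487, 420f739, 51fc475, 68a9f92, 880193f, 9272d04, 98bd41c, a436320, ead5ddf}.
Reachable from 24041cd: {19cf487, 24041cd, 880193f, 98bd41c}.
In 0bf16e3's history but not 24041cd's: {0bf16e3, 420f739, 51fc475, 68a9f92, 9272d04, a436320, ead5ddf} — 7 commits.

7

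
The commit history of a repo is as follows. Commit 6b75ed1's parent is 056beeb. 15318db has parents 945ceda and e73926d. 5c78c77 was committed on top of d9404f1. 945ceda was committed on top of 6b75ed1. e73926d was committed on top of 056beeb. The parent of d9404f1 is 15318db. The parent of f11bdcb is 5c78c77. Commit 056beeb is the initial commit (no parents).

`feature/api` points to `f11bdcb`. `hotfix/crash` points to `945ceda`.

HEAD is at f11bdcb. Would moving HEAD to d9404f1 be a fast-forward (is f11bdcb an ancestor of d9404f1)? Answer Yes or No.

No

A fast-forward from f11bdcb to d9404f1 is possible iff f11bdcb is an ancestor of d9404f1.
Ancestors of d9404f1: {056beeb, 15318db, 6b75ed1, 945ceda, d9404f1, e73926d}.
f11bdcb is not among them, so fast-forward is not possible.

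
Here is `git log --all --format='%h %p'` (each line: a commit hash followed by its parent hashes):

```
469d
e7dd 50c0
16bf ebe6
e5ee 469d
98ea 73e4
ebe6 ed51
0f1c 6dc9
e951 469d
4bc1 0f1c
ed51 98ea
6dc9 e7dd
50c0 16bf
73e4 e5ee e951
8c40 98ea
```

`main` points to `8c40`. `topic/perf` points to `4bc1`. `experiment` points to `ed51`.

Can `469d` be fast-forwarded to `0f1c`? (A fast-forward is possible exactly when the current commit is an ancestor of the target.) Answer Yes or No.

A fast-forward from 469d to 0f1c is possible iff 469d is an ancestor of 0f1c.
Ancestors of 0f1c: {0f1c, 16bf, 469d, 50c0, 6dc9, 73e4, 98ea, e5ee, e7dd, e951, ebe6, ed51}.
469d is among them, so fast-forward is possible.

Yes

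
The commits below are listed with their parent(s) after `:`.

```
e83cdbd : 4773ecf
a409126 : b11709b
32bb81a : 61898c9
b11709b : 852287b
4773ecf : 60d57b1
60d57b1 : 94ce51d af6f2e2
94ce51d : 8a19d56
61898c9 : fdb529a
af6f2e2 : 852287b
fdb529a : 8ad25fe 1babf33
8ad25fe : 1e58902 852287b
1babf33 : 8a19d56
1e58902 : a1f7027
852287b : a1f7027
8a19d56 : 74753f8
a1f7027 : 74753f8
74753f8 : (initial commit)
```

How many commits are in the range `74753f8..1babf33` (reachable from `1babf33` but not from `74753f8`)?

Reachable from 1babf33: {1babf33, 74753f8, 8a19d56}.
Reachable from 74753f8: {74753f8}.
In 1babf33's history but not 74753f8's: {1babf33, 8a19d56} — 2 commits.

2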